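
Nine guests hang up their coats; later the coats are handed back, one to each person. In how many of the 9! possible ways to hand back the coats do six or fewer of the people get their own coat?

Sum C(9,i)·!(9-i) for i = 0..6:
  i=0: C(9,0)·!9 = 1·133496 = 133496
  i=1: C(9,1)·!8 = 9·14833 = 133497
  i=2: C(9,2)·!7 = 36·1854 = 66744
  i=3: C(9,3)·!6 = 84·265 = 22260
  i=4: C(9,4)·!5 = 126·44 = 5544
  i=5: C(9,5)·!4 = 126·9 = 1134
  i=6: C(9,6)·!3 = 84·2 = 168
Total = 362843.

362843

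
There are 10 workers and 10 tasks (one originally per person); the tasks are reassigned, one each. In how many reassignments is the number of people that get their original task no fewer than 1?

2293839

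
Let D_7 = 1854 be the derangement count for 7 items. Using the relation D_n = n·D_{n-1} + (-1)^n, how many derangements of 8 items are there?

D_8 = 8·1854 + 1 = 14833.

14833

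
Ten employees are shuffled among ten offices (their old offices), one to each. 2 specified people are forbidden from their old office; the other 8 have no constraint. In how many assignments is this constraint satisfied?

2943360

Let A_j be the event that the j-th constrained one is fixed. By inclusion-exclusion over the 2 events:
Σ_{j=0}^{2} (-1)^j C(2,j)(10-j)!
= C(2,0)·10! - C(2,1)·9! + C(2,2)·8!
= 3628800 - 725760 + 40320
= 2943360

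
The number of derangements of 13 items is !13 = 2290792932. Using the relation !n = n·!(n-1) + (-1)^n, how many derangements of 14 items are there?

!14 = 14·2290792932 + 1 = 32071101049.

32071101049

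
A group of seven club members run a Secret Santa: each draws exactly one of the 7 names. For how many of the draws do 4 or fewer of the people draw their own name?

5018

Sum C(7,i)·!(7-i) for i = 0..4:
  i=0: C(7,0)·!7 = 1·1854 = 1854
  i=1: C(7,1)·!6 = 7·265 = 1855
  i=2: C(7,2)·!5 = 21·44 = 924
  i=3: C(7,3)·!4 = 35·9 = 315
  i=4: C(7,4)·!3 = 35·2 = 70
Total = 5018.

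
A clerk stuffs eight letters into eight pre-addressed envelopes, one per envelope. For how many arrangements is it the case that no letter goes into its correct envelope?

14833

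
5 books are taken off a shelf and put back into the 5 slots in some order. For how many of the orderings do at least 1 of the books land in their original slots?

76

Sum C(5,i)·!(5-i) for i = 1..5:
  i=1: C(5,1)·!4 = 5·9 = 45
  i=2: C(5,2)·!3 = 10·2 = 20
  i=3: C(5,3)·!2 = 10·1 = 10
  i=4: C(5,4)·!1 = 5·0 = 0
  i=5: C(5,5)·!0 = 1·1 = 1
Total = 76.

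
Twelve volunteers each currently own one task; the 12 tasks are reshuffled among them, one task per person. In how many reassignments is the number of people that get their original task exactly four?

Choose which 4 of the 12 are fixed: C(12,4) = 495.
The remaining 8 must be deranged: !8 = 14833.
Total: 495 × 14833 = 7342335.

7342335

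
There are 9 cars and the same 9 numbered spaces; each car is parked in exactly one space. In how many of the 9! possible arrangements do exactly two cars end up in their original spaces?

Choose which 2 of the 9 are fixed: C(9,2) = 36.
The remaining 7 must be deranged: !7 = 1854.
Total: 36 × 1854 = 66744.

66744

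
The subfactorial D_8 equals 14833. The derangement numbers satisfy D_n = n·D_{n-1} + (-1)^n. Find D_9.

D_9 = 9·14833 - 1 = 133496.

133496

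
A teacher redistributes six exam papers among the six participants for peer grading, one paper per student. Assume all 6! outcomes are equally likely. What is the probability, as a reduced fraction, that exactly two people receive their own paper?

Favorable outcomes: C(6,2)·!4 = 15·9 = 135.
Total outcomes: 6! = 720.
Probability = 135/720 = 3/16.

3/16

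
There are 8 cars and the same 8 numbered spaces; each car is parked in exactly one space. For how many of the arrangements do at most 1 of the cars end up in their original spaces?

29665

Sum C(8,i)·!(8-i) for i = 0..1:
  i=0: C(8,0)·!8 = 1·14833 = 14833
  i=1: C(8,1)·!7 = 8·1854 = 14832
Total = 29665.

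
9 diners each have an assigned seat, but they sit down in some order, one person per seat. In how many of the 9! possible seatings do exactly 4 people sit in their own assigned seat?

5544

Pick the 4 fixed positions: C(9,4) = 126 ways.
The remaining 5 must be deranged: !5 = 44.
Total: 126 × 44 = 5544.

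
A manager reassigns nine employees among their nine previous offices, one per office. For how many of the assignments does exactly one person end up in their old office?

Pick the single fixed position: C(9,1) = 9 ways.
The remaining 8 must be deranged: !8 = 14833.
Total: 9 × 14833 = 133497.

133497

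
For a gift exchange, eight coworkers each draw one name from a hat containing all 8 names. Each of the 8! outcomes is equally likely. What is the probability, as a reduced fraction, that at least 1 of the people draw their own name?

3641/5760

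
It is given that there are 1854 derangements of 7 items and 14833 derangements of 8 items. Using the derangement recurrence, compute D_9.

133496

D_9 = (9-1)·(D_8 + D_7) = 8·(14833 + 1854) = 8·16687 = 133496.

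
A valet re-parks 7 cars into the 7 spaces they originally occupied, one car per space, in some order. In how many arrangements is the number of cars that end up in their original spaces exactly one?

1855

Choose which one of the 7 is fixed: C(7,1) = 7.
The other 6 form a derangement: !6 = 265.
Total: 7 × 265 = 1855.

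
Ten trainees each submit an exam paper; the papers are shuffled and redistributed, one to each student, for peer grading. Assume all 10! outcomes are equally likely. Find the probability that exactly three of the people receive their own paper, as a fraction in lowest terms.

Favorable outcomes: C(10,3)·!7 = 120·1854 = 222480.
Total outcomes: 10! = 3628800.
Probability = 222480/3628800 = 103/1680.

103/1680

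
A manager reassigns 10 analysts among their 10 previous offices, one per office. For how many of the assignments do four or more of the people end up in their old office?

68914

Sum C(10,i)·!(10-i) for i = 4..10:
  i=4: C(10,4)·!6 = 210·265 = 55650
  i=5: C(10,5)·!5 = 252·44 = 11088
  i=6: C(10,6)·!4 = 210·9 = 1890
  i=7: C(10,7)·!3 = 120·2 = 240
  i=8: C(10,8)·!2 = 45·1 = 45
  i=9: C(10,9)·!1 = 10·0 = 0
  i=10: C(10,10)·!0 = 1·1 = 1
Total = 68914.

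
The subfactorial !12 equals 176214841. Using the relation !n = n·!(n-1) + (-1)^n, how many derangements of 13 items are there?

2290792932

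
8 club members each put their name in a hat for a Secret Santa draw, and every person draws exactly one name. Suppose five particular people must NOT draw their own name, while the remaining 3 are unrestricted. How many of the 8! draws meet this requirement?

21234

Let A_j be the event that the j-th constrained one is fixed. By inclusion-exclusion over the 5 events:
Σ_{j=0}^{5} (-1)^j C(5,j)(8-j)!
= C(5,0)·8! - C(5,1)·7! + C(5,2)·6! - C(5,3)·5! + C(5,4)·4! - C(5,5)·3!
= 40320 - 25200 + 7200 - 1200 + 120 - 6
= 21234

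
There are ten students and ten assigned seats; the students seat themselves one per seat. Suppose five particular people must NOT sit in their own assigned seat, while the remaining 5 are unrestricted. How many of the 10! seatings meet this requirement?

2170680

Inclusion-exclusion on the 5 forbidden self-matches:
Σ_{j=0}^{5} (-1)^j C(5,j)(10-j)!
= C(5,0)·10! - C(5,1)·9! + C(5,2)·8! - C(5,3)·7! + C(5,4)·6! - C(5,5)·5!
= 3628800 - 1814400 + 403200 - 50400 + 3600 - 120
= 2170680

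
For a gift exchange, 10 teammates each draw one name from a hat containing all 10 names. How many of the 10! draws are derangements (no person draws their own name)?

1334961

Use !n = n·!(n-1) + (-1)^n.
!10 = 10·133496 + 1 = 1334961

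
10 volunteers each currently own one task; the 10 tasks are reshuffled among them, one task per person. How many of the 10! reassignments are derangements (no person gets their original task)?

1334961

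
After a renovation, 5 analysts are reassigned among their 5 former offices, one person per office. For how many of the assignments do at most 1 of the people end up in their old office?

89

# with exactly i fixed is C(5,i)·!(5-i); sum over i=0..1:
  i=0: C(5,0)·!5 = 1·44 = 44
  i=1: C(5,1)·!4 = 5·9 = 45
Total = 89.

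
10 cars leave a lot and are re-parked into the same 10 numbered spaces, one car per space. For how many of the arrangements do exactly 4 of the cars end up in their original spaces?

55650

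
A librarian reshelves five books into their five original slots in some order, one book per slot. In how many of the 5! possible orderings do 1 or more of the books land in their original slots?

76

# with exactly i fixed is C(5,i)·!(5-i); sum over i=1..5:
  i=1: C(5,1)·!4 = 5·9 = 45
  i=2: C(5,2)·!3 = 10·2 = 20
  i=3: C(5,3)·!2 = 10·1 = 10
  i=4: C(5,4)·!1 = 5·0 = 0
  i=5: C(5,5)·!0 = 1·1 = 1
Total = 76.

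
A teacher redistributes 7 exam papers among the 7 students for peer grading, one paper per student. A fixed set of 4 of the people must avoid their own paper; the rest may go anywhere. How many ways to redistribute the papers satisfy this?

2790

Let A_j be the event that the j-th constrained one is fixed. By inclusion-exclusion over the 4 events:
Σ_{j=0}^{4} (-1)^j C(4,j)(7-j)!
= C(4,0)·7! - C(4,1)·6! + C(4,2)·5! - C(4,3)·4! + C(4,4)·3!
= 5040 - 2880 + 720 - 96 + 6
= 2790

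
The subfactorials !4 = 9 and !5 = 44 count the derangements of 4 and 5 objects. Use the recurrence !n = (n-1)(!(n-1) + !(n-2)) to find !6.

!6 = (6-1)·(!5 + !4) = 5·(44 + 9) = 5·53 = 265.

265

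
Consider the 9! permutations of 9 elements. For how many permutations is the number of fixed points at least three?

29143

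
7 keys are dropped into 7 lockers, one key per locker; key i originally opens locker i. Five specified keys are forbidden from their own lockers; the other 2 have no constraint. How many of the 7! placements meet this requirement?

2428

Let A_j be the event that the j-th constrained one is fixed. By inclusion-exclusion over the 5 events:
Σ_{j=0}^{5} (-1)^j C(5,j)(7-j)!
= C(5,0)·7! - C(5,1)·6! + C(5,2)·5! - C(5,3)·4! + C(5,4)·3! - C(5,5)·2!
= 5040 - 3600 + 1200 - 240 + 30 - 2
= 2428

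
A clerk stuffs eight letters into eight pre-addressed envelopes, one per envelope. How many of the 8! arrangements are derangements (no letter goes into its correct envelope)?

The number of derangements of 8 is !8 = Σ_{k=0}^{8} (-1)^k·8!/k!
= 8! - 8!/1! + 8!/2! - 8!/3! + 8!/4! - 8!/5! + 8!/6! - 8!/7! + 8!/8!
= 40320 - 40320 + 20160 - 6720 + 1680 - 336 + 56 - 8 + 1
= 14833

14833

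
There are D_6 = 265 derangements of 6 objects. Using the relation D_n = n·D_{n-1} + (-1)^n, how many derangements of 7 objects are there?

1854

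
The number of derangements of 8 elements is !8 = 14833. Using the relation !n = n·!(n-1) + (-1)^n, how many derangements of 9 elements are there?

133496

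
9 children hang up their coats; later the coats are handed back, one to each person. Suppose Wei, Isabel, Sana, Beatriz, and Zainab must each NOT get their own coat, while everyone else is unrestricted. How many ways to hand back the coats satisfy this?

205056

Let A_j be the event that the j-th constrained one is fixed. By inclusion-exclusion over the 5 events:
Σ_{j=0}^{5} (-1)^j C(5,j)(9-j)!
= C(5,0)·9! - C(5,1)·8! + C(5,2)·7! - C(5,3)·6! + C(5,4)·5! - C(5,5)·4!
= 362880 - 201600 + 50400 - 7200 + 600 - 24
= 205056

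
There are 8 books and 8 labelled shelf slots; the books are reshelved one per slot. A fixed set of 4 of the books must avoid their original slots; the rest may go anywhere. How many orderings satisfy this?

24024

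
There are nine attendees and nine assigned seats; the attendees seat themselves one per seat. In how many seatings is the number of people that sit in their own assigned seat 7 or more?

Sum C(9,i)·!(9-i) for i = 7..9:
  i=7: C(9,7)·!2 = 36·1 = 36
  i=8: C(9,8)·!1 = 9·0 = 0
  i=9: C(9,9)·!0 = 1·1 = 1
Total = 37.

37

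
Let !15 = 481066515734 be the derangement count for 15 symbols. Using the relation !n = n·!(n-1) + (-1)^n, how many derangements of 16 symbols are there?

7697064251745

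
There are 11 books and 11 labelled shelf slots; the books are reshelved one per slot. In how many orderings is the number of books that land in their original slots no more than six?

39913444

# with exactly i fixed is C(11,i)·!(11-i); sum over i=0..6:
  i=0: C(11,0)·!11 = 1·14684570 = 14684570
  i=1: C(11,1)·!10 = 11·1334961 = 14684571
  i=2: C(11,2)·!9 = 55·133496 = 7342280
  i=3: C(11,3)·!8 = 165·14833 = 2447445
  i=4: C(11,4)·!7 = 330·1854 = 611820
  i=5: C(11,5)·!6 = 462·265 = 122430
  i=6: C(11,6)·!5 = 462·44 = 20328
Total = 39913444.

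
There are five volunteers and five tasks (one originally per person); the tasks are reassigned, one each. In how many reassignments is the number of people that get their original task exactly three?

Pick the 3 fixed positions: C(5,3) = 10 ways.
The remaining 2 must be deranged: !2 = 1.
Total: 10 × 1 = 10.

10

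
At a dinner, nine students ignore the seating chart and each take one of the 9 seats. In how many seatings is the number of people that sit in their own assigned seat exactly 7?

Choose which 7 of the 9 are fixed: C(9,7) = 36.
The remaining 2 must be deranged: !2 = 1.
Total: 36 × 1 = 36.

36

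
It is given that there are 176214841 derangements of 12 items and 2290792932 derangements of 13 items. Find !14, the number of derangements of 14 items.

32071101049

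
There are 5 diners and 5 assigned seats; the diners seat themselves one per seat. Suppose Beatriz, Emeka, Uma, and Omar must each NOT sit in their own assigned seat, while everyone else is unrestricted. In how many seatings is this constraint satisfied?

53

Inclusion-exclusion on the 4 forbidden self-matches:
Σ_{j=0}^{4} (-1)^j C(4,j)(5-j)!
= C(4,0)·5! - C(4,1)·4! + C(4,2)·3! - C(4,3)·2! + C(4,4)·1!
= 120 - 96 + 36 - 8 + 1
= 53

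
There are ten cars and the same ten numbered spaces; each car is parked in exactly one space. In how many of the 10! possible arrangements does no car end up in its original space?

1334961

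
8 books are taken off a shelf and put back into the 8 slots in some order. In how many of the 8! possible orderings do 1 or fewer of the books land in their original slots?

# with exactly i fixed is C(8,i)·!(8-i); sum over i=0..1:
  i=0: C(8,0)·!8 = 1·14833 = 14833
  i=1: C(8,1)·!7 = 8·1854 = 14832
Total = 29665.

29665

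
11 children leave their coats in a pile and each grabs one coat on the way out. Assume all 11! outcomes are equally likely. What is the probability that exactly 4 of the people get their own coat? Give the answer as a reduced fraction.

Favorable outcomes: C(11,4)·!7 = 330·1854 = 611820.
Total outcomes: 11! = 39916800.
Probability = 611820/39916800 = 103/6720.

103/6720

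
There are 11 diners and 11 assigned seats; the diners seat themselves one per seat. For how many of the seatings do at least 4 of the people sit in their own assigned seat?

757934

Sum C(11,i)·!(11-i) for i = 4..11:
  i=4: C(11,4)·!7 = 330·1854 = 611820
  i=5: C(11,5)·!6 = 462·265 = 122430
  i=6: C(11,6)·!5 = 462·44 = 20328
  i=7: C(11,7)·!4 = 330·9 = 2970
  i=8: C(11,8)·!3 = 165·2 = 330
  i=9: C(11,9)·!2 = 55·1 = 55
  i=10: C(11,10)·!1 = 11·0 = 0
  i=11: C(11,11)·!0 = 1·1 = 1
Total = 757934.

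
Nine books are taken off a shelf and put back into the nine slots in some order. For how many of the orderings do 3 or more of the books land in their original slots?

29143

# with exactly i fixed is C(9,i)·!(9-i); sum over i=3..9:
  i=3: C(9,3)·!6 = 84·265 = 22260
  i=4: C(9,4)·!5 = 126·44 = 5544
  i=5: C(9,5)·!4 = 126·9 = 1134
  i=6: C(9,6)·!3 = 84·2 = 168
  i=7: C(9,7)·!2 = 36·1 = 36
  i=8: C(9,8)·!1 = 9·0 = 0
  i=9: C(9,9)·!0 = 1·1 = 1
Total = 29143.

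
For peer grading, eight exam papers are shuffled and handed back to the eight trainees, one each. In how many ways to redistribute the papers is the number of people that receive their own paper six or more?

29

Sum C(8,i)·!(8-i) for i = 6..8:
  i=6: C(8,6)·!2 = 28·1 = 28
  i=7: C(8,7)·!1 = 8·0 = 0
  i=8: C(8,8)·!0 = 1·1 = 1
Total = 29.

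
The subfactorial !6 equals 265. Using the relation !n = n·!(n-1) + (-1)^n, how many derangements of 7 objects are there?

1854

!7 = 7·265 - 1 = 1854.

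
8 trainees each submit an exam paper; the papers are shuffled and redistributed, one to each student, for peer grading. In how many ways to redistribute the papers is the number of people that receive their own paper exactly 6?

Choose which 6 of the 8 are fixed: C(8,6) = 28.
The remaining 2 must be deranged: !2 = 1.
Total: 28 × 1 = 28.

28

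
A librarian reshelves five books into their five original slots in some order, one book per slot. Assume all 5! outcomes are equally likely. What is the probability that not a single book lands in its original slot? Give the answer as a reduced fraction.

Favorable outcomes: !5 = 44.
Total outcomes: 5! = 120.
Probability = 44/120 = 11/30.

11/30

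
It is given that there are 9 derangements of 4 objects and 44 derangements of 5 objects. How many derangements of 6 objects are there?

!6 = (6-1)·(!5 + !4) = 5·(44 + 9) = 5·53 = 265.

265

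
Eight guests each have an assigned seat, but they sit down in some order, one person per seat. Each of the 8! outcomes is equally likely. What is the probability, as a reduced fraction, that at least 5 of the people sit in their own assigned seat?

47/13440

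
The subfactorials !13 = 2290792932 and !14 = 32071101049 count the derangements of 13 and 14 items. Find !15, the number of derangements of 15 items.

481066515734

!15 = (15-1)·(!14 + !13) = 14·(32071101049 + 2290792932) = 14·34361893981 = 481066515734.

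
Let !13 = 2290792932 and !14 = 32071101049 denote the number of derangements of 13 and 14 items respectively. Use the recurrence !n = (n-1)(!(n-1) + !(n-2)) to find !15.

481066515734

!15 = (15-1)·(!14 + !13) = 14·(32071101049 + 2290792932) = 14·34361893981 = 481066515734.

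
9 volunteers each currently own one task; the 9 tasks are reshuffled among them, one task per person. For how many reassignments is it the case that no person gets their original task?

!9 = 9! · Σ_{k=0}^{9} (-1)^k/k!
= 9! - 9!/1! + 9!/2! - 9!/3! + 9!/4! - 9!/5! + 9!/6! - 9!/7! + 9!/8! - 9!/9!
= 362880 - 362880 + 181440 - 60480 + 15120 - 3024 + 504 - 72 + 9 - 1
= 133496

133496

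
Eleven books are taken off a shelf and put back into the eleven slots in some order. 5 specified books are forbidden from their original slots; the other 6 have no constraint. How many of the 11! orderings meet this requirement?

Inclusion-exclusion on the 5 forbidden self-matches:
Σ_{j=0}^{5} (-1)^j C(5,j)(11-j)!
= C(5,0)·11! - C(5,1)·10! + C(5,2)·9! - C(5,3)·8! + C(5,4)·7! - C(5,5)·6!
= 39916800 - 18144000 + 3628800 - 403200 + 25200 - 720
= 25022880

25022880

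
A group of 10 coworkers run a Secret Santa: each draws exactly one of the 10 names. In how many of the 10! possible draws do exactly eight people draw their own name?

Choose which 8 of the 10 are fixed: C(10,8) = 45.
The remaining 2 must be deranged: !2 = 1.
Total: 45 × 1 = 45.

45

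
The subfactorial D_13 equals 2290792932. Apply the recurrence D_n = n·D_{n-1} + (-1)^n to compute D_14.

D_14 = 14·2290792932 + 1 = 32071101049.

32071101049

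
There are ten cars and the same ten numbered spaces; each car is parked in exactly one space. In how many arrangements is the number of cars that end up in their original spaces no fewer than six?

# with exactly i fixed is C(10,i)·!(10-i); sum over i=6..10:
  i=6: C(10,6)·!4 = 210·9 = 1890
  i=7: C(10,7)·!3 = 120·2 = 240
  i=8: C(10,8)·!2 = 45·1 = 45
  i=9: C(10,9)·!1 = 10·0 = 0
  i=10: C(10,10)·!0 = 1·1 = 1
Total = 2176.

2176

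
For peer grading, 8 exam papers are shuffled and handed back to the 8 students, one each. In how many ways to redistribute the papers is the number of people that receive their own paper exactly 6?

28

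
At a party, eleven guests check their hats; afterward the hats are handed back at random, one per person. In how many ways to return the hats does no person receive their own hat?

14684570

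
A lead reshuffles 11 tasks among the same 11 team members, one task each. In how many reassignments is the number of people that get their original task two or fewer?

36711421

Sum C(11,i)·!(11-i) for i = 0..2:
  i=0: C(11,0)·!11 = 1·14684570 = 14684570
  i=1: C(11,1)·!10 = 11·1334961 = 14684571
  i=2: C(11,2)·!9 = 55·133496 = 7342280
Total = 36711421.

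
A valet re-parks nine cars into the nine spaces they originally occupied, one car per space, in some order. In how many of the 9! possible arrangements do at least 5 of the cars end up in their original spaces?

Sum C(9,i)·!(9-i) for i = 5..9:
  i=5: C(9,5)·!4 = 126·9 = 1134
  i=6: C(9,6)·!3 = 84·2 = 168
  i=7: C(9,7)·!2 = 36·1 = 36
  i=8: C(9,8)·!1 = 9·0 = 0
  i=9: C(9,9)·!0 = 1·1 = 1
Total = 1339.

1339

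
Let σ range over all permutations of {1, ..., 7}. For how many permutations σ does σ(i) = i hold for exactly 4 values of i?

70

Choose which 4 of the 7 are fixed: C(7,4) = 35.
The other 3 form a derangement: !3 = 2.
Total: 35 × 2 = 70.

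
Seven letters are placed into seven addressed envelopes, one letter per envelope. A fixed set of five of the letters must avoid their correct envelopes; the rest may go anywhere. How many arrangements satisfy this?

Let A_j be the event that the j-th constrained one is fixed. By inclusion-exclusion over the 5 events:
Σ_{j=0}^{5} (-1)^j C(5,j)(7-j)!
= C(5,0)·7! - C(5,1)·6! + C(5,2)·5! - C(5,3)·4! + C(5,4)·3! - C(5,5)·2!
= 5040 - 3600 + 1200 - 240 + 30 - 2
= 2428

2428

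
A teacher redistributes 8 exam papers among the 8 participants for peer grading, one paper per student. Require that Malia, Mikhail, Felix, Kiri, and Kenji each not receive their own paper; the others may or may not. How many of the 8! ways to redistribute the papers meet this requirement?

Let A_j be the event that the j-th constrained one is fixed. By inclusion-exclusion over the 5 events:
Σ_{j=0}^{5} (-1)^j C(5,j)(8-j)!
= C(5,0)·8! - C(5,1)·7! + C(5,2)·6! - C(5,3)·5! + C(5,4)·4! - C(5,5)·3!
= 40320 - 25200 + 7200 - 1200 + 120 - 6
= 21234

21234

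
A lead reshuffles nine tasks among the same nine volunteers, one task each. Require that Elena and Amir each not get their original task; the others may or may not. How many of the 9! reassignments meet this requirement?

287280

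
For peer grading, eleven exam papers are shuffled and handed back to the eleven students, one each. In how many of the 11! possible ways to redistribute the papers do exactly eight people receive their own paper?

Pick the 8 fixed positions: C(11,8) = 165 ways.
The other 3 form a derangement: !3 = 2.
Total: 165 × 2 = 330.

330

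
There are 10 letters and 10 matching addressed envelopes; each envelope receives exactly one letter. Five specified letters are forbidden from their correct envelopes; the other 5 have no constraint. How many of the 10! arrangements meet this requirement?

2170680

Inclusion-exclusion on the 5 forbidden self-matches:
Σ_{j=0}^{5} (-1)^j C(5,j)(10-j)!
= C(5,0)·10! - C(5,1)·9! + C(5,2)·8! - C(5,3)·7! + C(5,4)·6! - C(5,5)·5!
= 3628800 - 1814400 + 403200 - 50400 + 3600 - 120
= 2170680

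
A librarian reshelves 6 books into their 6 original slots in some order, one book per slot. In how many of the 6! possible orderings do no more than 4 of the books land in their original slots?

# with exactly i fixed is C(6,i)·!(6-i); sum over i=0..4:
  i=0: C(6,0)·!6 = 1·265 = 265
  i=1: C(6,1)·!5 = 6·44 = 264
  i=2: C(6,2)·!4 = 15·9 = 135
  i=3: C(6,3)·!3 = 20·2 = 40
  i=4: C(6,4)·!2 = 15·1 = 15
Total = 719.

719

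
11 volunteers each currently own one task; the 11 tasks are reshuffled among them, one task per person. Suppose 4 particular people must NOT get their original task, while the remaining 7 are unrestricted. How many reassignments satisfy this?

Let A_j be the event that the j-th constrained one is fixed. By inclusion-exclusion over the 4 events:
Σ_{j=0}^{4} (-1)^j C(4,j)(11-j)!
= C(4,0)·11! - C(4,1)·10! + C(4,2)·9! - C(4,3)·8! + C(4,4)·7!
= 39916800 - 14515200 + 2177280 - 161280 + 5040
= 27422640

27422640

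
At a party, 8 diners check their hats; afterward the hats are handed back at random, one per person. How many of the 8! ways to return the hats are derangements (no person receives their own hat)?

14833

Use !n = n·!(n-1) + (-1)^n.
!8 = 8·1854 + 1 = 14833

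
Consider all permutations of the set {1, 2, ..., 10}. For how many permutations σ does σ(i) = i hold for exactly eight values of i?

Pick the 8 fixed positions: C(10,8) = 45 ways.
The remaining 2 must be deranged: !2 = 1.
Total: 45 × 1 = 45.

45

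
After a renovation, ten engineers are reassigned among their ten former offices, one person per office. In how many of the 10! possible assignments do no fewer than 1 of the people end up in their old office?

2293839

# with exactly i fixed is C(10,i)·!(10-i); sum over i=1..10:
  i=1: C(10,1)·!9 = 10·133496 = 1334960
  i=2: C(10,2)·!8 = 45·14833 = 667485
  i=3: C(10,3)·!7 = 120·1854 = 222480
  i=4: C(10,4)·!6 = 210·265 = 55650
  i=5: C(10,5)·!5 = 252·44 = 11088
  i=6: C(10,6)·!4 = 210·9 = 1890
  i=7: C(10,7)·!3 = 120·2 = 240
  i=8: C(10,8)·!2 = 45·1 = 45
  i=9: C(10,9)·!1 = 10·0 = 0
  i=10: C(10,10)·!0 = 1·1 = 1
Total = 2293839.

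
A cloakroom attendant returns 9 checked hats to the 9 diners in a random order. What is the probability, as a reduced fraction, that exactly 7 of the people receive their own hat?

Favorable outcomes: C(9,7)·!2 = 36·1 = 36.
Total outcomes: 9! = 362880.
Probability = 36/362880 = 1/10080.

1/10080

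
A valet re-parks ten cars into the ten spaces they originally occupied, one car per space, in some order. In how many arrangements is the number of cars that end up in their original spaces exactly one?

Pick the single fixed position: C(10,1) = 10 ways.
The remaining 9 must be deranged: !9 = 133496.
Total: 10 × 133496 = 1334960.

1334960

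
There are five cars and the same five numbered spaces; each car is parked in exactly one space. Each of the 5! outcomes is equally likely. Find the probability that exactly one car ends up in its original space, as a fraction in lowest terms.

Favorable outcomes: C(5,1)·!4 = 5·9 = 45.
Total outcomes: 5! = 120.
Probability = 45/120 = 3/8.

3/8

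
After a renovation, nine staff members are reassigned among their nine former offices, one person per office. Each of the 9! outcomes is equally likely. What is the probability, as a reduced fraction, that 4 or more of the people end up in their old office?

6883/362880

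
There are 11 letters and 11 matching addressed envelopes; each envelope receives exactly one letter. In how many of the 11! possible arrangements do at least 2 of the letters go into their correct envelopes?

Sum C(11,i)·!(11-i) for i = 2..11:
  i=2: C(11,2)·!9 = 55·133496 = 7342280
  i=3: C(11,3)·!8 = 165·14833 = 2447445
  i=4: C(11,4)·!7 = 330·1854 = 611820
  i=5: C(11,5)·!6 = 462·265 = 122430
  i=6: C(11,6)·!5 = 462·44 = 20328
  i=7: C(11,7)·!4 = 330·9 = 2970
  i=8: C(11,8)·!3 = 165·2 = 330
  i=9: C(11,9)·!2 = 55·1 = 55
  i=10: C(11,10)·!1 = 11·0 = 0
  i=11: C(11,11)·!0 = 1·1 = 1
Total = 10547659.

10547659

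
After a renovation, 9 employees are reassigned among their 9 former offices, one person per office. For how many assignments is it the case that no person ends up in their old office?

The subfactorial !9 = [9!/e] (nearest integer).
9! = 362880, and 362880/e ≈ 133496.09, so !9 = 133496.

133496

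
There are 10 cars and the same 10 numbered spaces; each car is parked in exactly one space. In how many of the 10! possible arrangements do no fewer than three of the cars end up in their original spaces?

291394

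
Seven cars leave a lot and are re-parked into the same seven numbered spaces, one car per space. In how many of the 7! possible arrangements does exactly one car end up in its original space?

Pick the single fixed position: C(7,1) = 7 ways.
The remaining 6 must be deranged: !6 = 265.
Total: 7 × 265 = 1855.

1855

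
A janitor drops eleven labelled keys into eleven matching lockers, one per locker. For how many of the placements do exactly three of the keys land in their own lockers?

2447445

Pick the 3 fixed positions: C(11,3) = 165 ways.
The other 8 form a derangement: !8 = 14833.
Total: 165 × 14833 = 2447445.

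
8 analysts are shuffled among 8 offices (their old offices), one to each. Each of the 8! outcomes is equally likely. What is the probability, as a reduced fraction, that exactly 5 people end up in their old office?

Favorable outcomes: C(8,5)·!3 = 56·2 = 112.
Total outcomes: 8! = 40320.
Probability = 112/40320 = 1/360.

1/360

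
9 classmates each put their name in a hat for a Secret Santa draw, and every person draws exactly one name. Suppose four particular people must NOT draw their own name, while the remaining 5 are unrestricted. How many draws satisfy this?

229080

Inclusion-exclusion on the 4 forbidden self-matches:
Σ_{j=0}^{4} (-1)^j C(4,j)(9-j)!
= C(4,0)·9! - C(4,1)·8! + C(4,2)·7! - C(4,3)·6! + C(4,4)·5!
= 362880 - 161280 + 30240 - 2880 + 120
= 229080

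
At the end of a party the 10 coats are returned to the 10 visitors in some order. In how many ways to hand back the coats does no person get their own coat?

By inclusion-exclusion, !10 = Σ (-1)^k · 10!/k! for k=0..10
= 10! - 10!/1! + 10!/2! - 10!/3! + 10!/4! - 10!/5! + 10!/6! - 10!/7! + 10!/8! - 10!/9! + 10!/10!
= 3628800 - 3628800 + 1814400 - 604800 + 151200 - 30240 + 5040 - 720 + 90 - 10 + 1
= 1334961

1334961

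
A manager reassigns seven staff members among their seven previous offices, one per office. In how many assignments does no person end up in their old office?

Use !n = n·!(n-1) + (-1)^n.
!7 = 7·265 - 1 = 1854

1854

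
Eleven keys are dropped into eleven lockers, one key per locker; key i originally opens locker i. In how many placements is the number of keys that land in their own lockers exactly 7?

2970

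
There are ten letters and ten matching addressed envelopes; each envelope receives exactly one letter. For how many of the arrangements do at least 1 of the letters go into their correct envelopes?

2293839

Sum C(10,i)·!(10-i) for i = 1..10:
  i=1: C(10,1)·!9 = 10·133496 = 1334960
  i=2: C(10,2)·!8 = 45·14833 = 667485
  i=3: C(10,3)·!7 = 120·1854 = 222480
  i=4: C(10,4)·!6 = 210·265 = 55650
  i=5: C(10,5)·!5 = 252·44 = 11088
  i=6: C(10,6)·!4 = 210·9 = 1890
  i=7: C(10,7)·!3 = 120·2 = 240
  i=8: C(10,8)·!2 = 45·1 = 45
  i=9: C(10,9)·!1 = 10·0 = 0
  i=10: C(10,10)·!0 = 1·1 = 1
Total = 2293839.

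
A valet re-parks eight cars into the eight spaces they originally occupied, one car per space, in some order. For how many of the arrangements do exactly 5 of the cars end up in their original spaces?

112

Pick the 5 fixed positions: C(8,5) = 56 ways.
The other 3 form a derangement: !3 = 2.
Total: 56 × 2 = 112.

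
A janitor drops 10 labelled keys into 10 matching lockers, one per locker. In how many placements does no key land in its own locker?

The number of derangements of 10 is !10 = Σ_{k=0}^{10} (-1)^k·10!/k!
= 10! - 10!/1! + 10!/2! - 10!/3! + 10!/4! - 10!/5! + 10!/6! - 10!/7! + 10!/8! - 10!/9! + 10!/10!
= 3628800 - 3628800 + 1814400 - 604800 + 151200 - 30240 + 5040 - 720 + 90 - 10 + 1
= 1334961

1334961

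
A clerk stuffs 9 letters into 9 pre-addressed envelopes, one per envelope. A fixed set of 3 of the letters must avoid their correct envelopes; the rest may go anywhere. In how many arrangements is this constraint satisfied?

Let A_j be the event that the j-th constrained one is fixed. By inclusion-exclusion over the 3 events:
Σ_{j=0}^{3} (-1)^j C(3,j)(9-j)!
= C(3,0)·9! - C(3,1)·8! + C(3,2)·7! - C(3,3)·6!
= 362880 - 120960 + 15120 - 720
= 256320

256320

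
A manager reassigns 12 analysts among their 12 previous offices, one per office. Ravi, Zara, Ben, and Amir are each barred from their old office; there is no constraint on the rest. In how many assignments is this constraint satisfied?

Inclusion-exclusion on the 4 forbidden self-matches:
Σ_{j=0}^{4} (-1)^j C(4,j)(12-j)!
= C(4,0)·12! - C(4,1)·11! + C(4,2)·10! - C(4,3)·9! + C(4,4)·8!
= 479001600 - 159667200 + 21772800 - 1451520 + 40320
= 339696000

339696000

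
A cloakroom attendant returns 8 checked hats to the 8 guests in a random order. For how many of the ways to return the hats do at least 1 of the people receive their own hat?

25487

Sum C(8,i)·!(8-i) for i = 1..8:
  i=1: C(8,1)·!7 = 8·1854 = 14832
  i=2: C(8,2)·!6 = 28·265 = 7420
  i=3: C(8,3)·!5 = 56·44 = 2464
  i=4: C(8,4)·!4 = 70·9 = 630
  i=5: C(8,5)·!3 = 56·2 = 112
  i=6: C(8,6)·!2 = 28·1 = 28
  i=7: C(8,7)·!1 = 8·0 = 0
  i=8: C(8,8)·!0 = 1·1 = 1
Total = 25487.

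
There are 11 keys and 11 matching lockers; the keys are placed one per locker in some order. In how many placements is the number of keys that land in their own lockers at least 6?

23684

Sum C(11,i)·!(11-i) for i = 6..11:
  i=6: C(11,6)·!5 = 462·44 = 20328
  i=7: C(11,7)·!4 = 330·9 = 2970
  i=8: C(11,8)·!3 = 165·2 = 330
  i=9: C(11,9)·!2 = 55·1 = 55
  i=10: C(11,10)·!1 = 11·0 = 0
  i=11: C(11,11)·!0 = 1·1 = 1
Total = 23684.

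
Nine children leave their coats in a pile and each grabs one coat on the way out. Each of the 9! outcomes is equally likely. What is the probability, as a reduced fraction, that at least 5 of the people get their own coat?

1339/362880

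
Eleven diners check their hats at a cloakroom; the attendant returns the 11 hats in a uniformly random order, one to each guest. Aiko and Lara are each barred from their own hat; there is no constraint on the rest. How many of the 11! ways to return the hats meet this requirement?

Let A_j be the event that the j-th constrained one is fixed. By inclusion-exclusion over the 2 events:
Σ_{j=0}^{2} (-1)^j C(2,j)(11-j)!
= C(2,0)·11! - C(2,1)·10! + C(2,2)·9!
= 39916800 - 7257600 + 362880
= 33022080

33022080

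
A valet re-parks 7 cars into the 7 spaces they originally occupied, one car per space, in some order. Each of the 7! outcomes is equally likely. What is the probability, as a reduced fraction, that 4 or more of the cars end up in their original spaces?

23/1260

Favorable outcomes: Σ_{i≥4} C(7,i)·!(7-i) = 35·2 + 21·1 + 7·0 + 1·1 = 92.
Total outcomes: 7! = 5040.
Probability = 92/5040 = 23/1260.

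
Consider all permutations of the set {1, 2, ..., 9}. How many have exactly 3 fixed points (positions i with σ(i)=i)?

22260

Choose which 3 of the 9 are fixed: C(9,3) = 84.
The remaining 6 must be deranged: !6 = 265.
Total: 84 × 265 = 22260.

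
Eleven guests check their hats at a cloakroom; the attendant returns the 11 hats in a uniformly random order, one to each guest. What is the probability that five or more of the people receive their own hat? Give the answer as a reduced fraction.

73057/19958400

Favorable outcomes: Σ_{i≥5} C(11,i)·!(11-i) = 462·265 + 462·44 + 330·9 + 165·2 + 55·1 + 11·0 + 1·1 = 146114.
Total outcomes: 11! = 39916800.
Probability = 146114/39916800 = 73057/19958400.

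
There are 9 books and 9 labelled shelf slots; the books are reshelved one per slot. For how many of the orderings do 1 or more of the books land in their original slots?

229384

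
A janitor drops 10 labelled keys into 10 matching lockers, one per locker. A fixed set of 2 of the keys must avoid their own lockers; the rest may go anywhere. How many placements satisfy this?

2943360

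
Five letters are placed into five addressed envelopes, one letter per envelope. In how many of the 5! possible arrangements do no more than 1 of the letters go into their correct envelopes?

Sum C(5,i)·!(5-i) for i = 0..1:
  i=0: C(5,0)·!5 = 1·44 = 44
  i=1: C(5,1)·!4 = 5·9 = 45
Total = 89.

89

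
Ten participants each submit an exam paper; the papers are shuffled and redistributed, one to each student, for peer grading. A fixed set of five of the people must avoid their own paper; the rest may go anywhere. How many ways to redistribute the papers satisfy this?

Let A_j be the event that the j-th constrained one is fixed. By inclusion-exclusion over the 5 events:
Σ_{j=0}^{5} (-1)^j C(5,j)(10-j)!
= C(5,0)·10! - C(5,1)·9! + C(5,2)·8! - C(5,3)·7! + C(5,4)·6! - C(5,5)·5!
= 3628800 - 1814400 + 403200 - 50400 + 3600 - 120
= 2170680

2170680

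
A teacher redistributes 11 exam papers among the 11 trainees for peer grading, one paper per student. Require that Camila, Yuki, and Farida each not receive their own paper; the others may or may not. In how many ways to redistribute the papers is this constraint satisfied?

30078720

Inclusion-exclusion on the 3 forbidden self-matches:
Σ_{j=0}^{3} (-1)^j C(3,j)(11-j)!
= C(3,0)·11! - C(3,1)·10! + C(3,2)·9! - C(3,3)·8!
= 39916800 - 10886400 + 1088640 - 40320
= 30078720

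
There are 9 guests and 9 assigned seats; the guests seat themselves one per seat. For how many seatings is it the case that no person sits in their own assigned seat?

133496

By inclusion-exclusion, !9 = Σ (-1)^k · 9!/k! for k=0..9
= 9! - 9!/1! + 9!/2! - 9!/3! + 9!/4! - 9!/5! + 9!/6! - 9!/7! + 9!/8! - 9!/9!
= 362880 - 362880 + 181440 - 60480 + 15120 - 3024 + 504 - 72 + 9 - 1
= 133496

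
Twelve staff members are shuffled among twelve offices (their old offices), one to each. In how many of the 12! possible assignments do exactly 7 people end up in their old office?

Choose which 7 of the 12 are fixed: C(12,7) = 792.
The remaining 5 must be deranged: !5 = 44.
Total: 792 × 44 = 34848.

34848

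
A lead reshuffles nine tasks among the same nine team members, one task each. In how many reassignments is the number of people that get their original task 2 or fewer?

# with exactly i fixed is C(9,i)·!(9-i); sum over i=0..2:
  i=0: C(9,0)·!9 = 1·133496 = 133496
  i=1: C(9,1)·!8 = 9·14833 = 133497
  i=2: C(9,2)·!7 = 36·1854 = 66744
Total = 333737.

333737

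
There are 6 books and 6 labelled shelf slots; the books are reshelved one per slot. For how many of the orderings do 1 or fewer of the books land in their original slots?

529

Sum C(6,i)·!(6-i) for i = 0..1:
  i=0: C(6,0)·!6 = 1·265 = 265
  i=1: C(6,1)·!5 = 6·44 = 264
Total = 529.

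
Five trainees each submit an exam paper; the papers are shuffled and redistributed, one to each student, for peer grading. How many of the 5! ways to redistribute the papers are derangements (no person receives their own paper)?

44

!5 is the nearest integer to 5!/e.
5! = 120, and 120/e ≈ 44.15, so !5 = 44.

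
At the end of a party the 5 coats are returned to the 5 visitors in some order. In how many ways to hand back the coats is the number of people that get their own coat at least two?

31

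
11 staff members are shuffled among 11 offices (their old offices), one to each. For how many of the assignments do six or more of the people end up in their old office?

23684

# with exactly i fixed is C(11,i)·!(11-i); sum over i=6..11:
  i=6: C(11,6)·!5 = 462·44 = 20328
  i=7: C(11,7)·!4 = 330·9 = 2970
  i=8: C(11,8)·!3 = 165·2 = 330
  i=9: C(11,9)·!2 = 55·1 = 55
  i=10: C(11,10)·!1 = 11·0 = 0
  i=11: C(11,11)·!0 = 1·1 = 1
Total = 23684.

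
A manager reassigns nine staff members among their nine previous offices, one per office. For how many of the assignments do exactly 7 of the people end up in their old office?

36

Choose which 7 of the 9 are fixed: C(9,7) = 36.
The remaining 2 must be deranged: !2 = 1.
Total: 36 × 1 = 36.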